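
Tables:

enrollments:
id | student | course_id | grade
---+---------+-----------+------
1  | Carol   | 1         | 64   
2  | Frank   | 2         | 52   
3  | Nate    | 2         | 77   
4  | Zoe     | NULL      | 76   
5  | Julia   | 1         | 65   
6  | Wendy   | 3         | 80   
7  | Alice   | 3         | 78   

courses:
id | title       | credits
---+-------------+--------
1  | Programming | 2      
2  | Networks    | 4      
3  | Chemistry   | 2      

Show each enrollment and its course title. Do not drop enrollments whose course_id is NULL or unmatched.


LEFT JOIN keeps every row from enrollments (the left table); where course_id has no match in courses, the course columns become NULL. Walk through each enrollment:
  - enrollment 1 (Carol): course_id=1 -> matches Programming
  - enrollment 2 (Frank): course_id=2 -> matches Networks
  - enrollment 3 (Nate): course_id=2 -> matches Networks
  - enrollment 4 (Zoe): course_id=NULL, no match -> kept with NULL
  - enrollment 5 (Julia): course_id=1 -> matches Programming
  - enrollment 6 (Wendy): course_id=3 -> matches Chemistry
  - enrollment 7 (Alice): course_id=3 -> matches Chemistry
All 7 rows appear; 1 has NULL course.

SQL:
SELECT a.student, b.title AS course
FROM enrollments a
LEFT JOIN courses b ON a.course_id = b.id

Result:
student | course     
--------+------------
Carol   | Programming
Frank   | Networks   
Nate    | Networks   
Zoe     | NULL       
Julia   | Programming
Wendy   | Chemistry  
Alice   | Chemistry  


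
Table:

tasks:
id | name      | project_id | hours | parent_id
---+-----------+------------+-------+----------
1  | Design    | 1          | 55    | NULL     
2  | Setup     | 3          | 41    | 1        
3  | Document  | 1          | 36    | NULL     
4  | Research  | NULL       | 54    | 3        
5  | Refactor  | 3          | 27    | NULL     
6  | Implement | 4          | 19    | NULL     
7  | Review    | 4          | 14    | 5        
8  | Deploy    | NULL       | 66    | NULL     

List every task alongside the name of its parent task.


This is a self-join: tasks is joined to a second copy of itself, matching each row's parent_id to another row's id. Use LEFT JOIN so rows with parent_id=NULL are kept.
  - task 1 (Design): parent_id=NULL -> NULL
  - task 2 (Setup): parent_id=1 -> Design
  - task 3 (Document): parent_id=NULL -> NULL
  - task 4 (Research): parent_id=3 -> Document
  - task 5 (Refactor): parent_id=NULL -> NULL
  - task 6 (Implement): parent_id=NULL -> NULL
  - task 7 (Review): parent_id=5 -> Refactor
  - task 8 (Deploy): parent_id=NULL -> NULL

SQL:
SELECT a.name AS item, b.name AS parent
FROM tasks a
LEFT JOIN tasks b ON a.parent_id = b.id

Result:
item      | parent  
----------+---------
Design    | NULL    
Setup     | Design  
Document  | NULL    
Research  | Document
Refactor  | NULL    
Implement | NULL    
Review    | Refactor
Deploy    | NULL    


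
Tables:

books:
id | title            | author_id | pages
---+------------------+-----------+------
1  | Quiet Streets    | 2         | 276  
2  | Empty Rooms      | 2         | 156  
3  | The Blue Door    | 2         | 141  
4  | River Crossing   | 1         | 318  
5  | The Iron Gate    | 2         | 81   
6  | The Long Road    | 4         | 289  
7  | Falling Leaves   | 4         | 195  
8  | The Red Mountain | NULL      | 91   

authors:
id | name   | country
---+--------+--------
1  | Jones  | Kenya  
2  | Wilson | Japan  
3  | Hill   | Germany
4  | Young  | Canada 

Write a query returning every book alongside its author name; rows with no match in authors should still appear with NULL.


LEFT JOIN keeps every row from books (the left table); where author_id has no match in authors, the author columns become NULL. Walk through each book:
  - book 1 (Quiet Streets): author_id=2 -> matches Wilson
  - book 2 (Empty Rooms): author_id=2 -> matches Wilson
  - book 3 (The Blue Door): author_id=2 -> matches Wilson
  - book 4 (River Crossing): author_id=1 -> matches Jones
  - book 5 (The Iron Gate): author_id=2 -> matches Wilson
  - book 6 (The Long Road): author_id=4 -> matches Young
  - book 7 (Falling Leaves): author_id=4 -> matches Young
  - book 8 (The Red Mountain): author_id=NULL, no match -> kept with NULL
All 8 rows appear; 1 has NULL author.

SQL:
SELECT a.title, b.name AS author
FROM books a
LEFT JOIN authors b ON a.author_id = b.id

Result:
title            | author
-----------------+-------
Quiet Streets    | Wilson
Empty Rooms      | Wilson
The Blue Door    | Wilson
River Crossing   | Jones 
The Iron Gate    | Wilson
The Long Road    | Young 
Falling Leaves   | Young 
The Red Mountain | NULL  


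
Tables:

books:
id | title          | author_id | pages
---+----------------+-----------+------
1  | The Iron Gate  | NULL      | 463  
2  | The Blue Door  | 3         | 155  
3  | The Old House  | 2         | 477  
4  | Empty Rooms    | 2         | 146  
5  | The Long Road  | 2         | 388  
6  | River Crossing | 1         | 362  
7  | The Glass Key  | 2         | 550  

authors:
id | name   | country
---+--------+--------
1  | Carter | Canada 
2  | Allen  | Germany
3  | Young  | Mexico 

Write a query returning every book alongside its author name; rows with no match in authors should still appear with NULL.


LEFT JOIN keeps every row from books (the left table); where author_id has no match in authors, the author columns become NULL. Walk through each book:
  - book 1 (The Iron Gate): author_id=NULL, no match -> kept with NULL
  - book 2 (The Blue Door): author_id=3 -> matches Young
  - book 3 (The Old House): author_id=2 -> matches Allen
  - book 4 (Empty Rooms): author_id=2 -> matches Allen
  - book 5 (The Long Road): author_id=2 -> matches Allen
  - book 6 (River Crossing): author_id=1 -> matches Carter
  - book 7 (The Glass Key): author_id=2 -> matches Allen
All 7 rows appear; 1 has NULL author.

SQL:
SELECT a.title, b.name AS author
FROM books a
LEFT JOIN authors b ON a.author_id = b.id

Result:
title          | author
---------------+-------
The Iron Gate  | NULL  
The Blue Door  | Young 
The Old House  | Allen 
Empty Rooms    | Allen 
The Long Road  | Allen 
River Crossing | Carter
The Glass Key  | Allen 


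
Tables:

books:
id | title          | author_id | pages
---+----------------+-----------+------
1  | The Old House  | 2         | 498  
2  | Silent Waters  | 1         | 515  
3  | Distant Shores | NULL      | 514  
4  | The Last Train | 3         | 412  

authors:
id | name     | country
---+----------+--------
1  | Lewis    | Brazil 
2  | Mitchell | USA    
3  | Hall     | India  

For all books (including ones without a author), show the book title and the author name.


LEFT JOIN keeps every row from books (the left table); where author_id has no match in authors, the author columns become NULL. Walk through each book:
  - book 1 (The Old House): author_id=2 -> matches Mitchell
  - book 2 (Silent Waters): author_id=1 -> matches Lewis
  - book 3 (Distant Shores): author_id=NULL, no match -> kept with NULL
  - book 4 (The Last Train): author_id=3 -> matches Hall
All 4 rows appear; 1 has NULL author.

SQL:
SELECT a.title, b.name AS author
FROM books a
LEFT JOIN authors b ON a.author_id = b.id

Result:
title          | author  
---------------+---------
The Old House  | Mitchell
Silent Waters  | Lewis   
Distant Shores | NULL    
The Last Train | Hall    


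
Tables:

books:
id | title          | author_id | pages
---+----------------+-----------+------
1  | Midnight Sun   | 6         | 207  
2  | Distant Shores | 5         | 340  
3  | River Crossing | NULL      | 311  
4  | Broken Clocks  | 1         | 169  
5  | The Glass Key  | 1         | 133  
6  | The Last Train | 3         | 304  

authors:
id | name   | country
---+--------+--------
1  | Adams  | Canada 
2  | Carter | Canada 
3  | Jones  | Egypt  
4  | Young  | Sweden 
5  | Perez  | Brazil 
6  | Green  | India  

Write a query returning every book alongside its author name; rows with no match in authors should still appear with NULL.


LEFT JOIN keeps every row from books (the left table); where author_id has no match in authors, the author columns become NULL. Walk through each book:
  - book 1 (Midnight Sun): author_id=6 -> matches Green
  - book 2 (Distant Shores): author_id=5 -> matches Perez
  - book 3 (River Crossing): author_id=NULL, no match -> kept with NULL
  - book 4 (Broken Clocks): author_id=1 -> matches Adams
  - book 5 (The Glass Key): author_id=1 -> matches Adams
  - book 6 (The Last Train): author_id=3 -> matches Jones
All 6 rows appear; 1 has NULL author.

SQL:
SELECT a.title, b.name AS author
FROM books a
LEFT JOIN authors b ON a.author_id = b.id

Result:
title          | author
---------------+-------
Midnight Sun   | Green 
Distant Shores | Perez 
River Crossing | NULL  
Broken Clocks  | Adams 
The Glass Key  | Adams 
The Last Train | Jones 


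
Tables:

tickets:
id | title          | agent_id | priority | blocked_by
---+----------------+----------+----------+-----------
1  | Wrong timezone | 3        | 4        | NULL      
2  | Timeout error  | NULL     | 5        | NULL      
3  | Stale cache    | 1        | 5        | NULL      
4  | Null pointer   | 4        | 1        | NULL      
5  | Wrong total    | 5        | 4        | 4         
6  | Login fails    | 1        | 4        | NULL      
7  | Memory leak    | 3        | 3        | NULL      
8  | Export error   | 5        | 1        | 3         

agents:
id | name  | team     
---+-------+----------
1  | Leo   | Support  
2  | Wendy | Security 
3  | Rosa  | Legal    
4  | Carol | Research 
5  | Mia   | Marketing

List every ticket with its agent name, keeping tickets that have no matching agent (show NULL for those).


LEFT JOIN keeps every row from tickets (the left table); where agent_id has no match in agents, the agent columns become NULL. Walk through each ticket:
  - ticket 1 (Wrong timezone): agent_id=3 -> matches Rosa
  - ticket 2 (Timeout error): agent_id=NULL, no match -> kept with NULL
  - ticket 3 (Stale cache): agent_id=1 -> matches Leo
  - ticket 4 (Null pointer): agent_id=4 -> matches Carol
  - ticket 5 (Wrong total): agent_id=5 -> matches Mia
  - ticket 6 (Login fails): agent_id=1 -> matches Leo
  - ticket 7 (Memory leak): agent_id=3 -> matches Rosa
  - ticket 8 (Export error): agent_id=5 -> matches Mia
All 8 rows appear; 1 has NULL agent.

SQL:
SELECT a.title, b.name AS agent
FROM tickets a
LEFT JOIN agents b ON a.agent_id = b.id

Result:
title          | agent
---------------+------
Wrong timezone | Rosa 
Timeout error  | NULL 
Stale cache    | Leo  
Null pointer   | Carol
Wrong total    | Mia  
Login fails    | Leo  
Memory leak    | Rosa 
Export error   | Mia  


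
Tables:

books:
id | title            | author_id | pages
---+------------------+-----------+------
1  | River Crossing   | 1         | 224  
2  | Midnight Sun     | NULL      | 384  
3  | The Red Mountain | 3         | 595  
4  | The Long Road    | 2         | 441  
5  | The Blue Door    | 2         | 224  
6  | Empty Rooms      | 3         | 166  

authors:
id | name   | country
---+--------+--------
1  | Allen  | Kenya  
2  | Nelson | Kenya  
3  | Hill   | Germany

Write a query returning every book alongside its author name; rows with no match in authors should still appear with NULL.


LEFT JOIN keeps every row from books (the left table); where author_id has no match in authors, the author columns become NULL. Walk through each book:
  - book 1 (River Crossing): author_id=1 -> matches Allen
  - book 2 (Midnight Sun): author_id=NULL, no match -> kept with NULL
  - book 3 (The Red Mountain): author_id=3 -> matches Hill
  - book 4 (The Long Road): author_id=2 -> matches Nelson
  - book 5 (The Blue Door): author_id=2 -> matches Nelson
  - book 6 (Empty Rooms): author_id=3 -> matches Hill
All 6 rows appear; 1 has NULL author.

SQL:
SELECT a.title, b.name AS author
FROM books a
LEFT JOIN authors b ON a.author_id = b.id

Result:
title            | author
-----------------+-------
River Crossing   | Allen 
Midnight Sun     | NULL  
The Red Mountain | Hill  
The Long Road    | Nelson
The Blue Door    | Nelson
Empty Rooms      | Hill  


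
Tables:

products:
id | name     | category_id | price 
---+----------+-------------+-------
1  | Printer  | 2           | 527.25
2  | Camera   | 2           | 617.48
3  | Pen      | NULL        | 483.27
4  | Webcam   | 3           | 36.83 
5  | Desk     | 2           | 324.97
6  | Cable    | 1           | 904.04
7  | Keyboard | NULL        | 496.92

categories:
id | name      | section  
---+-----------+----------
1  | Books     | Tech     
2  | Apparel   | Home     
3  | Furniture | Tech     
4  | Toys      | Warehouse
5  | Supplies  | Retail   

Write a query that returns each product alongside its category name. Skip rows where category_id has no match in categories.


INNER JOIN keeps only products rows whose category_id matches an id in categories. Walk through each product:
  - product 1 (Printer): category_id=2 -> matches Apparel
  - product 2 (Camera): category_id=2 -> matches Apparel
  - product 3 (Pen): category_id=NULL, no match -> dropped
  - product 4 (Webcam): category_id=3 -> matches Furniture
  - product 5 (Desk): category_id=2 -> matches Apparel
  - product 6 (Cable): category_id=1 -> matches Books
  - product 7 (Keyboard): category_id=NULL, no match -> dropped
So 2 of 7 rows are dropped.

SQL:
SELECT a.name, b.name AS category
FROM products a
INNER JOIN categories b ON a.category_id = b.id

Result:
name    | category 
--------+----------
Printer | Apparel  
Camera  | Apparel  
Webcam  | Furniture
Desk    | Apparel  
Cable   | Books    


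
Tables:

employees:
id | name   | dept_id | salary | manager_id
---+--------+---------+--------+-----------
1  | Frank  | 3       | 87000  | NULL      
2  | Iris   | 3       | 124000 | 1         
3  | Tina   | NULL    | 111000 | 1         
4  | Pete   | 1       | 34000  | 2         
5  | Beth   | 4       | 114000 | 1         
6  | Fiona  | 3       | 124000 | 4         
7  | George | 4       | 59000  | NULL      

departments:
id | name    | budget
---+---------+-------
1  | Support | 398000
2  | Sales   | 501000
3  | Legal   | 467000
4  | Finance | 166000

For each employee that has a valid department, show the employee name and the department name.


INNER JOIN keeps only employees rows whose dept_id matches an id in departments. Walk through each employee:
  - employee 1 (Frank): dept_id=3 -> matches Legal
  - employee 2 (Iris): dept_id=3 -> matches Legal
  - employee 3 (Tina): dept_id=NULL, no match -> dropped
  - employee 4 (Pete): dept_id=1 -> matches Support
  - employee 5 (Beth): dept_id=4 -> matches Finance
  - employee 6 (Fiona): dept_id=3 -> matches Legal
  - employee 7 (George): dept_id=4 -> matches Finance
So 1 of 7 rows is dropped.

SQL:
SELECT a.name, b.name AS department
FROM employees a
INNER JOIN departments b ON a.dept_id = b.id

Result:
name   | department
-------+-----------
Frank  | Legal     
Iris   | Legal     
Pete   | Support   
Beth   | Finance   
Fiona  | Legal     
George | Finance   


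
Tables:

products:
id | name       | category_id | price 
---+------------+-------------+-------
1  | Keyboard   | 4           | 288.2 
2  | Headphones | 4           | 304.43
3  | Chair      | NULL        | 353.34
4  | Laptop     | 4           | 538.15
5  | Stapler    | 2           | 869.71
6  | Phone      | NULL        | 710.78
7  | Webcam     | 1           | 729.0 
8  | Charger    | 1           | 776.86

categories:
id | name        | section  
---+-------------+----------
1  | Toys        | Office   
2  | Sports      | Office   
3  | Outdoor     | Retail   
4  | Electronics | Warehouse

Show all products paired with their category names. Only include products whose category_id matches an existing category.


INNER JOIN keeps only products rows whose category_id matches an id in categories. Walk through each product:
  - product 1 (Keyboard): category_id=4 -> matches Electronics
  - product 2 (Headphones): category_id=4 -> matches Electronics
  - product 3 (Chair): category_id=NULL, no match -> dropped
  - product 4 (Laptop): category_id=4 -> matches Electronics
  - product 5 (Stapler): category_id=2 -> matches Sports
  - product 6 (Phone): category_id=NULL, no match -> dropped
  - product 7 (Webcam): category_id=1 -> matches Toys
  - product 8 (Charger): category_id=1 -> matches Toys
So 2 of 8 rows are dropped.

SQL:
SELECT a.name, b.name AS category
FROM products a
INNER JOIN categories b ON a.category_id = b.id

Result:
name       | category   
-----------+------------
Keyboard   | Electronics
Headphones | Electronics
Laptop     | Electronics
Stapler    | Sports     
Webcam     | Toys       
Charger    | Toys       


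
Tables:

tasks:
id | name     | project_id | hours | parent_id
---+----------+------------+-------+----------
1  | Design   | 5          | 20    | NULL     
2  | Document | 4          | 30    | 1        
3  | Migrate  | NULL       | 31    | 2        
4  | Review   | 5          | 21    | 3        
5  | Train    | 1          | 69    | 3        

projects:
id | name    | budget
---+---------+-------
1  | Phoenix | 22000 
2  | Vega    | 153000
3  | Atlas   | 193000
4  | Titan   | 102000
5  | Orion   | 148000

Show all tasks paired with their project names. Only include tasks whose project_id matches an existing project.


INNER JOIN keeps only tasks rows whose project_id matches an id in projects. Walk through each task:
  - task 1 (Design): project_id=5 -> matches Orion
  - task 2 (Document): project_id=4 -> matches Titan
  - task 3 (Migrate): project_id=NULL, no match -> dropped
  - task 4 (Review): project_id=5 -> matches Orion
  - task 5 (Train): project_id=1 -> matches Phoenix
So 1 of 5 rows is dropped.

SQL:
SELECT a.name, b.name AS project
FROM tasks a
INNER JOIN projects b ON a.project_id = b.id

Result:
name     | project
---------+--------
Design   | Orion  
Document | Titan  
Review   | Orion  
Train    | Phoenix


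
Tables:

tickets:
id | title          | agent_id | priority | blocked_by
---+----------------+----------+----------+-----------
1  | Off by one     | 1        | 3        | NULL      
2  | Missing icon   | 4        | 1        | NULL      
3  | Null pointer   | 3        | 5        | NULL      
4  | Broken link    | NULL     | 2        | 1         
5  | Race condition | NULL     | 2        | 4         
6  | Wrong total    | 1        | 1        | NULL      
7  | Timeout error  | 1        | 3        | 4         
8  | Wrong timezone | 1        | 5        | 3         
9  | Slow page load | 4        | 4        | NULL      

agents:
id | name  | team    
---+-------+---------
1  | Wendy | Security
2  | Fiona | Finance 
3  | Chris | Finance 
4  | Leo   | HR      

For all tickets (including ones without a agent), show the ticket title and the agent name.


LEFT JOIN keeps every row from tickets (the left table); where agent_id has no match in agents, the agent columns become NULL. Walk through each ticket:
  - ticket 1 (Off by one): agent_id=1 -> matches Wendy
  - ticket 2 (Missing icon): agent_id=4 -> matches Leo
  - ticket 3 (Null pointer): agent_id=3 -> matches Chris
  - ticket 4 (Broken link): agent_id=NULL, no match -> kept with NULL
  - ticket 5 (Race condition): agent_id=NULL, no match -> kept with NULL
  - ticket 6 (Wrong total): agent_id=1 -> matches Wendy
  - ticket 7 (Timeout error): agent_id=1 -> matches Wendy
  - ticket 8 (Wrong timezone): agent_id=1 -> matches Wendy
  - ticket 9 (Slow page load): agent_id=4 -> matches Leo
All 9 rows appear; 2 have NULL agent.

SQL:
SELECT a.title, b.name AS agent
FROM tickets a
LEFT JOIN agents b ON a.agent_id = b.id

Result:
title          | agent
---------------+------
Off by one     | Wendy
Missing icon   | Leo  
Null pointer   | Chris
Broken link    | NULL 
Race condition | NULL 
Wrong total    | Wendy
Timeout error  | Wendy
Wrong timezone | Wendy
Slow page load | Leo  


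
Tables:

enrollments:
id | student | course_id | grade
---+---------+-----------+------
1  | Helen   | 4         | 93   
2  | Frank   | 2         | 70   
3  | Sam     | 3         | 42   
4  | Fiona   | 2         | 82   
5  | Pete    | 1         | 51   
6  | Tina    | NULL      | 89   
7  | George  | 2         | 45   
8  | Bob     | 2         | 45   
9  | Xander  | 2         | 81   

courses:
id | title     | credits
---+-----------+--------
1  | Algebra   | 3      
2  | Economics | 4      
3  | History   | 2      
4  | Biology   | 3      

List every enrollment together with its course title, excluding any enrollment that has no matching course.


INNER JOIN keeps only enrollments rows whose course_id matches an id in courses. Walk through each enrollment:
  - enrollment 1 (Helen): course_id=4 -> matches Biology
  - enrollment 2 (Frank): course_id=2 -> matches Economics
  - enrollment 3 (Sam): course_id=3 -> matches History
  - enrollment 4 (Fiona): course_id=2 -> matches Economics
  - enrollment 5 (Pete): course_id=1 -> matches Algebra
  - enrollment 6 (Tina): course_id=NULL, no match -> dropped
  - enrollment 7 (George): course_id=2 -> matches Economics
  - enrollment 8 (Bob): course_id=2 -> matches Economics
  - enrollment 9 (Xander): course_id=2 -> matches Economics
So 1 of 9 rows is dropped.

SQL:
SELECT a.student, b.title AS course
FROM enrollments a
INNER JOIN courses b ON a.course_id = b.id

Result:
student | course   
--------+----------
Helen   | Biology  
Frank   | Economics
Sam     | History  
Fiona   | Economics
Pete    | Algebra  
George  | Economics
Bob     | Economics
Xander  | Economics


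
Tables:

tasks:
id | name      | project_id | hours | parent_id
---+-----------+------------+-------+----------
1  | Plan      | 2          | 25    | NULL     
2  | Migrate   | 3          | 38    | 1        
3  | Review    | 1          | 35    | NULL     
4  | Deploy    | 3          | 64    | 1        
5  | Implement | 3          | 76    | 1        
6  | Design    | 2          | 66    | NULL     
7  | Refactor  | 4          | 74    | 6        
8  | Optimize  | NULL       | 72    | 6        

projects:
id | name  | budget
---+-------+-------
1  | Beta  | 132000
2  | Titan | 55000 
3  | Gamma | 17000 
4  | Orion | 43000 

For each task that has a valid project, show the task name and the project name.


INNER JOIN keeps only tasks rows whose project_id matches an id in projects. Walk through each task:
  - task 1 (Plan): project_id=2 -> matches Titan
  - task 2 (Migrate): project_id=3 -> matches Gamma
  - task 3 (Review): project_id=1 -> matches Beta
  - task 4 (Deploy): project_id=3 -> matches Gamma
  - task 5 (Implement): project_id=3 -> matches Gamma
  - task 6 (Design): project_id=2 -> matches Titan
  - task 7 (Refactor): project_id=4 -> matches Orion
  - task 8 (Optimize): project_id=NULL, no match -> dropped
So 1 of 8 rows is dropped.

SQL:
SELECT a.name, b.name AS project
FROM tasks a
INNER JOIN projects b ON a.project_id = b.id

Result:
name      | project
----------+--------
Plan      | Titan  
Migrate   | Gamma  
Review    | Beta   
Deploy    | Gamma  
Implement | Gamma  
Design    | Titan  
Refactor  | Orion  


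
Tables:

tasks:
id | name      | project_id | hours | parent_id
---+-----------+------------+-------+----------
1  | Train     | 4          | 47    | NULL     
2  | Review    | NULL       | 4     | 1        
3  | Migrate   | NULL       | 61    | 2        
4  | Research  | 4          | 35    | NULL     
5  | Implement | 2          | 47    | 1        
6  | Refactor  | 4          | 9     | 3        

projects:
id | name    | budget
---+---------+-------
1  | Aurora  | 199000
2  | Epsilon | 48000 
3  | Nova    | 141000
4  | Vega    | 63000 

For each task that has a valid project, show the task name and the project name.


INNER JOIN keeps only tasks rows whose project_id matches an id in projects. Walk through each task:
  - task 1 (Train): project_id=4 -> matches Vega
  - task 2 (Review): project_id=NULL, no match -> dropped
  - task 3 (Migrate): project_id=NULL, no match -> dropped
  - task 4 (Research): project_id=4 -> matches Vega
  - task 5 (Implement): project_id=2 -> matches Epsilon
  - task 6 (Refactor): project_id=4 -> matches Vega
So 2 of 6 rows are dropped.

SQL:
SELECT a.name, b.name AS project
FROM tasks a
INNER JOIN projects b ON a.project_id = b.id

Result:
name      | project
----------+--------
Train     | Vega   
Research  | Vega   
Implement | Epsilon
Refactor  | Vega   


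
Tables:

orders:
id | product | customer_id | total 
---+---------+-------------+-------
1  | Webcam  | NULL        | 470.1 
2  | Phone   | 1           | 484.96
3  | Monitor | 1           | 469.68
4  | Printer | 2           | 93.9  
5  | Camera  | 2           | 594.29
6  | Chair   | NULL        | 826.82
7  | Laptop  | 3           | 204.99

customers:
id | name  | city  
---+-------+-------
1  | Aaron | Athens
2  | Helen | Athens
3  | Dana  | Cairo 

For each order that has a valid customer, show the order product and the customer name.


INNER JOIN keeps only orders rows whose customer_id matches an id in customers. Walk through each order:
  - order 1 (Webcam): customer_id=NULL, no match -> dropped
  - order 2 (Phone): customer_id=1 -> matches Aaron
  - order 3 (Monitor): customer_id=1 -> matches Aaron
  - order 4 (Printer): customer_id=2 -> matches Helen
  - order 5 (Camera): customer_id=2 -> matches Helen
  - order 6 (Chair): customer_id=NULL, no match -> dropped
  - order 7 (Laptop): customer_id=3 -> matches Dana
So 2 of 7 rows are dropped.

SQL:
SELECT a.product, b.name AS customer
FROM orders a
INNER JOIN customers b ON a.customer_id = b.id

Result:
product | customer
--------+---------
Phone   | Aaron   
Monitor | Aaron   
Printer | Helen   
Camera  | Helen   
Laptop  | Dana    


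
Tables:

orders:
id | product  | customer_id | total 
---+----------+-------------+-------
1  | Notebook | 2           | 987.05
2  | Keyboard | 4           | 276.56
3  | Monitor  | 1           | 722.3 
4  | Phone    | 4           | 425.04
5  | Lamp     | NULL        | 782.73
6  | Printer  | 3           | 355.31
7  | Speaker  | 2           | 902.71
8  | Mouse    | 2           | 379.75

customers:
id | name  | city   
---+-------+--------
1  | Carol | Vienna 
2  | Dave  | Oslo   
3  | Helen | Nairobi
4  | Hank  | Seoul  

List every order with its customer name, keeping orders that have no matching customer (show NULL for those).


LEFT JOIN keeps every row from orders (the left table); where customer_id has no match in customers, the customer columns become NULL. Walk through each order:
  - order 1 (Notebook): customer_id=2 -> matches Dave
  - order 2 (Keyboard): customer_id=4 -> matches Hank
  - order 3 (Monitor): customer_id=1 -> matches Carol
  - order 4 (Phone): customer_id=4 -> matches Hank
  - order 5 (Lamp): customer_id=NULL, no match -> kept with NULL
  - order 6 (Printer): customer_id=3 -> matches Helen
  - order 7 (Speaker): customer_id=2 -> matches Dave
  - order 8 (Mouse): customer_id=2 -> matches Dave
All 8 rows appear; 1 has NULL customer.

SQL:
SELECT a.product, b.name AS customer
FROM orders a
LEFT JOIN customers b ON a.customer_id = b.id

Result:
product  | customer
---------+---------
Notebook | Dave    
Keyboard | Hank    
Monitor  | Carol   
Phone    | Hank    
Lamp     | NULL    
Printer  | Helen   
Speaker  | Dave    
Mouse    | Dave    


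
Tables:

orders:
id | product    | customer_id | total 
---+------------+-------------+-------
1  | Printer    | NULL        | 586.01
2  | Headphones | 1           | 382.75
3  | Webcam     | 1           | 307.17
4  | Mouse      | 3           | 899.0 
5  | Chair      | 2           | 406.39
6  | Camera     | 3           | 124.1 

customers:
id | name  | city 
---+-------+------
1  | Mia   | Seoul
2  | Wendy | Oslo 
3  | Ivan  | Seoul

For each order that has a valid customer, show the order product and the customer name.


INNER JOIN keeps only orders rows whose customer_id matches an id in customers. Walk through each order:
  - order 1 (Printer): customer_id=NULL, no match -> dropped
  - order 2 (Headphones): customer_id=1 -> matches Mia
  - order 3 (Webcam): customer_id=1 -> matches Mia
  - order 4 (Mouse): customer_id=3 -> matches Ivan
  - order 5 (Chair): customer_id=2 -> matches Wendy
  - order 6 (Camera): customer_id=3 -> matches Ivan
So 1 of 6 rows is dropped.

SQL:
SELECT a.product, b.name AS customer
FROM orders a
INNER JOIN customers b ON a.customer_id = b.id

Result:
product    | customer
-----------+---------
Headphones | Mia     
Webcam     | Mia     
Mouse      | Ivan    
Chair      | Wendy   
Camera     | Ivan    


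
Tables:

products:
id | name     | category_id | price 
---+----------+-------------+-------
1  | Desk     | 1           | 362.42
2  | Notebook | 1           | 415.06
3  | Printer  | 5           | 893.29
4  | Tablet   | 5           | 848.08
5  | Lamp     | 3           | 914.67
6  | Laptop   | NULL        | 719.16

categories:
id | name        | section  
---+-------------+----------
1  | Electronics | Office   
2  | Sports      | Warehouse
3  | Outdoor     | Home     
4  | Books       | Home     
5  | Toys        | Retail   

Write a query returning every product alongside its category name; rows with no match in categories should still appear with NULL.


LEFT JOIN keeps every row from products (the left table); where category_id has no match in categories, the category columns become NULL. Walk through each product:
  - product 1 (Desk): category_id=1 -> matches Electronics
  - product 2 (Notebook): category_id=1 -> matches Electronics
  - product 3 (Printer): category_id=5 -> matches Toys
  - product 4 (Tablet): category_id=5 -> matches Toys
  - product 5 (Lamp): category_id=3 -> matches Outdoor
  - product 6 (Laptop): category_id=NULL, no match -> kept with NULL
All 6 rows appear; 1 has NULL category.

SQL:
SELECT a.name, b.name AS category
FROM products a
LEFT JOIN categories b ON a.category_id = b.id

Result:
name     | category   
---------+------------
Desk     | Electronics
Notebook | Electronics
Printer  | Toys       
Tablet   | Toys       
Lamp     | Outdoor    
Laptop   | NULL       


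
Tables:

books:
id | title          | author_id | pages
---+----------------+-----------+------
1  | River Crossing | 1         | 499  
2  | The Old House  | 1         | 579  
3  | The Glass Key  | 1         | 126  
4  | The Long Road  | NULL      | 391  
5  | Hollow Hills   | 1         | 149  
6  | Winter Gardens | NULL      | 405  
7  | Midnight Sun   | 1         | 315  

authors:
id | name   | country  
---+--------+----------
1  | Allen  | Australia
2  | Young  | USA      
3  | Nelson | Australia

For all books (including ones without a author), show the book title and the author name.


LEFT JOIN keeps every row from books (the left table); where author_id has no match in authors, the author columns become NULL. Walk through each book:
  - book 1 (River Crossing): author_id=1 -> matches Allen
  - book 2 (The Old House): author_id=1 -> matches Allen
  - book 3 (The Glass Key): author_id=1 -> matches Allen
  - book 4 (The Long Road): author_id=NULL, no match -> kept with NULL
  - book 5 (Hollow Hills): author_id=1 -> matches Allen
  - book 6 (Winter Gardens): author_id=NULL, no match -> kept with NULL
  - book 7 (Midnight Sun): author_id=1 -> matches Allen
All 7 rows appear; 2 have NULL author.

SQL:
SELECT a.title, b.name AS author
FROM books a
LEFT JOIN authors b ON a.author_id = b.id

Result:
title          | author
---------------+-------
River Crossing | Allen 
The Old House  | Allen 
The Glass Key  | Allen 
The Long Road  | NULL  
Hollow Hills   | Allen 
Winter Gardens | NULL  
Midnight Sun   | Allen 


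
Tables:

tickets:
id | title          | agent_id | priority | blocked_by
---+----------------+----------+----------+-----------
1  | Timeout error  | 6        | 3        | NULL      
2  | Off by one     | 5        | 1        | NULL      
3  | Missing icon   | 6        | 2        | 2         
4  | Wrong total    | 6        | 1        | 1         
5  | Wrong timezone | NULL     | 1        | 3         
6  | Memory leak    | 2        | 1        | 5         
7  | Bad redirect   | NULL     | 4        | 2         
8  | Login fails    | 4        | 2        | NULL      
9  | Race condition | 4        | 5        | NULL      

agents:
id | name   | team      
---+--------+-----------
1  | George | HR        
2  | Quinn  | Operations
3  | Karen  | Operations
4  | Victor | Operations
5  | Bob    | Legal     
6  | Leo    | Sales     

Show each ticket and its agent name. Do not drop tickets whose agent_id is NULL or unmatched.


LEFT JOIN keeps every row from tickets (the left table); where agent_id has no match in agents, the agent columns become NULL. Walk through each ticket:
  - ticket 1 (Timeout error): agent_id=6 -> matches Leo
  - ticket 2 (Off by one): agent_id=5 -> matches Bob
  - ticket 3 (Missing icon): agent_id=6 -> matches Leo
  - ticket 4 (Wrong total): agent_id=6 -> matches Leo
  - ticket 5 (Wrong timezone): agent_id=NULL, no match -> kept with NULL
  - ticket 6 (Memory leak): agent_id=2 -> matches Quinn
  - ticket 7 (Bad redirect): agent_id=NULL, no match -> kept with NULL
  - ticket 8 (Login fails): agent_id=4 -> matches Victor
  - ticket 9 (Race condition): agent_id=4 -> matches Victor
All 9 rows appear; 2 have NULL agent.

SQL:
SELECT a.title, b.name AS agent
FROM tickets a
LEFT JOIN agents b ON a.agent_id = b.id

Result:
title          | agent 
---------------+-------
Timeout error  | Leo   
Off by one     | Bob   
Missing icon   | Leo   
Wrong total    | Leo   
Wrong timezone | NULL  
Memory leak    | Quinn 
Bad redirect   | NULL  
Login fails    | Victor
Race condition | Victor


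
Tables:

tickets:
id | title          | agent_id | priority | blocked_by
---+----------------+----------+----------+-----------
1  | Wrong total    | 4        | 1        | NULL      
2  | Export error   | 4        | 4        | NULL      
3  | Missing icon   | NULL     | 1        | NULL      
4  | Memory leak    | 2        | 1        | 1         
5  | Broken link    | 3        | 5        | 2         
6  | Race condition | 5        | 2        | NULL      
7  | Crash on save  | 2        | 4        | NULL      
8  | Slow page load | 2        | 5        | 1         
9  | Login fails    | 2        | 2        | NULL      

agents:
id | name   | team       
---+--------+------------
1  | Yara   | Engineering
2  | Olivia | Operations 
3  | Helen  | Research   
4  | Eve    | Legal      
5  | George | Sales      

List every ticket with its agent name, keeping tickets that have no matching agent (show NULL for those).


LEFT JOIN keeps every row from tickets (the left table); where agent_id has no match in agents, the agent columns become NULL. Walk through each ticket:
  - ticket 1 (Wrong total): agent_id=4 -> matches Eve
  - ticket 2 (Export error): agent_id=4 -> matches Eve
  - ticket 3 (Missing icon): agent_id=NULL, no match -> kept with NULL
  - ticket 4 (Memory leak): agent_id=2 -> matches Olivia
  - ticket 5 (Broken link): agent_id=3 -> matches Helen
  - ticket 6 (Race condition): agent_id=5 -> matches George
  - ticket 7 (Crash on save): agent_id=2 -> matches Olivia
  - ticket 8 (Slow page load): agent_id=2 -> matches Olivia
  - ticket 9 (Login fails): agent_id=2 -> matches Olivia
All 9 rows appear; 1 has NULL agent.

SQL:
SELECT a.title, b.name AS agent
FROM tickets a
LEFT JOIN agents b ON a.agent_id = b.id

Result:
title          | agent 
---------------+-------
Wrong total    | Eve   
Export error   | Eve   
Missing icon   | NULL  
Memory leak    | Olivia
Broken link    | Helen 
Race condition | George
Crash on save  | Olivia
Slow page load | Olivia
Login fails    | Olivia


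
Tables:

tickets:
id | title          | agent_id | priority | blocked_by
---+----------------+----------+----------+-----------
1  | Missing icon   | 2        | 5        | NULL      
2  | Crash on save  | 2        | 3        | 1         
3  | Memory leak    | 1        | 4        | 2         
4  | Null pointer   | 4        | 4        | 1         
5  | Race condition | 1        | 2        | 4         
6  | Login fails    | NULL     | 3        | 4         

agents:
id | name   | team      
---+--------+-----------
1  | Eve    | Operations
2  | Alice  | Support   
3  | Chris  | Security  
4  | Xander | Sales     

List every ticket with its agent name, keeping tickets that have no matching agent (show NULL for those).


LEFT JOIN keeps every row from tickets (the left table); where agent_id has no match in agents, the agent columns become NULL. Walk through each ticket:
  - ticket 1 (Missing icon): agent_id=2 -> matches Alice
  - ticket 2 (Crash on save): agent_id=2 -> matches Alice
  - ticket 3 (Memory leak): agent_id=1 -> matches Eve
  - ticket 4 (Null pointer): agent_id=4 -> matches Xander
  - ticket 5 (Race condition): agent_id=1 -> matches Eve
  - ticket 6 (Login fails): agent_id=NULL, no match -> kept with NULL
All 6 rows appear; 1 has NULL agent.

SQL:
SELECT a.title, b.name AS agent
FROM tickets a
LEFT JOIN agents b ON a.agent_id = b.id

Result:
title          | agent 
---------------+-------
Missing icon   | Alice 
Crash on save  | Alice 
Memory leak    | Eve   
Null pointer   | Xander
Race condition | Eve   
Login fails    | NULL  


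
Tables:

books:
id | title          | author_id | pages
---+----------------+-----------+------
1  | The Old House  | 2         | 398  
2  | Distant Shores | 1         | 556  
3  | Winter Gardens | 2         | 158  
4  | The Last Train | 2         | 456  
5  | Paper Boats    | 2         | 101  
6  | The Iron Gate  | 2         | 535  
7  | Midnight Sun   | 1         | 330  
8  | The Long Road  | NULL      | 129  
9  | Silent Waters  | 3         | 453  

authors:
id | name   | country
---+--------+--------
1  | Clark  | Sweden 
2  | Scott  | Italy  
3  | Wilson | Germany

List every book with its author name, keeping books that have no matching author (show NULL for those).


LEFT JOIN keeps every row from books (the left table); where author_id has no match in authors, the author columns become NULL. Walk through each book:
  - book 1 (The Old House): author_id=2 -> matches Scott
  - book 2 (Distant Shores): author_id=1 -> matches Clark
  - book 3 (Winter Gardens): author_id=2 -> matches Scott
  - book 4 (The Last Train): author_id=2 -> matches Scott
  - book 5 (Paper Boats): author_id=2 -> matches Scott
  - book 6 (The Iron Gate): author_id=2 -> matches Scott
  - book 7 (Midnight Sun): author_id=1 -> matches Clark
  - book 8 (The Long Road): author_id=NULL, no match -> kept with NULL
  - book 9 (Silent Waters): author_id=3 -> matches Wilson
All 9 rows appear; 1 has NULL author.

SQL:
SELECT a.title, b.name AS author
FROM books a
LEFT JOIN authors b ON a.author_id = b.id

Result:
title          | author
---------------+-------
The Old House  | Scott 
Distant Shores | Clark 
Winter Gardens | Scott 
The Last Train | Scott 
Paper Boats    | Scott 
The Iron Gate  | Scott 
Midnight Sun   | Clark 
The Long Road  | NULL  
Silent Waters  | Wilson


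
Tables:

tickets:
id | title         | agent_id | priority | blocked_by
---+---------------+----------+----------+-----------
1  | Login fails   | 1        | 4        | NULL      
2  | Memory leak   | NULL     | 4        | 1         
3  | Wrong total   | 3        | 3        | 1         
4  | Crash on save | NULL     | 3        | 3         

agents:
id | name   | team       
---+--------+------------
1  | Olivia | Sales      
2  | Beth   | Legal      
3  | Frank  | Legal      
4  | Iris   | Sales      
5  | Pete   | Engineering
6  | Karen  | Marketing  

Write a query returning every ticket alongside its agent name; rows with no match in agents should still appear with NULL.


LEFT JOIN keeps every row from tickets (the left table); where agent_id has no match in agents, the agent columns become NULL. Walk through each ticket:
  - ticket 1 (Login fails): agent_id=1 -> matches Olivia
  - ticket 2 (Memory leak): agent_id=NULL, no match -> kept with NULL
  - ticket 3 (Wrong total): agent_id=3 -> matches Frank
  - ticket 4 (Crash on save): agent_id=NULL, no match -> kept with NULL
All 4 rows appear; 2 have NULL agent.

SQL:
SELECT a.title, b.name AS agent
FROM tickets a
LEFT JOIN agents b ON a.agent_id = b.id

Result:
title         | agent 
--------------+-------
Login fails   | Olivia
Memory leak   | NULL  
Wrong total   | Frank 
Crash on save | NULL  


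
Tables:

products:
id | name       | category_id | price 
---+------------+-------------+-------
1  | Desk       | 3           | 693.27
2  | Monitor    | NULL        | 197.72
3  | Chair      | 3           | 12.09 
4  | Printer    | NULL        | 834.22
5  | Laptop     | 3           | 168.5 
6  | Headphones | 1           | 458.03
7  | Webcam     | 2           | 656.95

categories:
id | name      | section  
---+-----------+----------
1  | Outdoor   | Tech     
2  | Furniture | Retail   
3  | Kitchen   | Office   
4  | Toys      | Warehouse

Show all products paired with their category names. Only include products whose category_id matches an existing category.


INNER JOIN keeps only products rows whose category_id matches an id in categories. Walk through each product:
  - product 1 (Desk): category_id=3 -> matches Kitchen
  - product 2 (Monitor): category_id=NULL, no match -> dropped
  - product 3 (Chair): category_id=3 -> matches Kitchen
  - product 4 (Printer): category_id=NULL, no match -> dropped
  - product 5 (Laptop): category_id=3 -> matches Kitchen
  - product 6 (Headphones): category_id=1 -> matches Outdoor
  - product 7 (Webcam): category_id=2 -> matches Furniture
So 2 of 7 rows are dropped.

SQL:
SELECT a.name, b.name AS category
FROM products a
INNER JOIN categories b ON a.category_id = b.id

Result:
name       | category 
-----------+----------
Desk       | Kitchen  
Chair      | Kitchen  
Laptop     | Kitchen  
Headphones | Outdoor  
Webcam     | Furniture
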